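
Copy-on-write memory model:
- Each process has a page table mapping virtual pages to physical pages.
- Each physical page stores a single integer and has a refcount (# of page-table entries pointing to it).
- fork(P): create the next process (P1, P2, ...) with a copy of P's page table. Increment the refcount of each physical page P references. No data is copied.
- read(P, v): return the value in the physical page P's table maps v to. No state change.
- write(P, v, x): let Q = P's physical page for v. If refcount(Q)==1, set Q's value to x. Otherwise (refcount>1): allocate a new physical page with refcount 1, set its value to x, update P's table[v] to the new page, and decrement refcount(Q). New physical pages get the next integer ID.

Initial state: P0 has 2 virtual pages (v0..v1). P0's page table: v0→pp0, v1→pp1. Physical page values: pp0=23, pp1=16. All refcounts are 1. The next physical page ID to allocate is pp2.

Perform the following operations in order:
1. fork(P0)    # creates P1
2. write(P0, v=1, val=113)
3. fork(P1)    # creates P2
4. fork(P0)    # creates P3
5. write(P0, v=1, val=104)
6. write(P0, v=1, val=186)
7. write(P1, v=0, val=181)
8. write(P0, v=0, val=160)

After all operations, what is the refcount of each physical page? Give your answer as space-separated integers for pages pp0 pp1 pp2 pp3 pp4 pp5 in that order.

Op 1: fork(P0) -> P1. 2 ppages; refcounts: pp0:2 pp1:2
Op 2: write(P0, v1, 113). refcount(pp1)=2>1 -> COPY to pp2. 3 ppages; refcounts: pp0:2 pp1:1 pp2:1
Op 3: fork(P1) -> P2. 3 ppages; refcounts: pp0:3 pp1:2 pp2:1
Op 4: fork(P0) -> P3. 3 ppages; refcounts: pp0:4 pp1:2 pp2:2
Op 5: write(P0, v1, 104). refcount(pp2)=2>1 -> COPY to pp3. 4 ppages; refcounts: pp0:4 pp1:2 pp2:1 pp3:1
Op 6: write(P0, v1, 186). refcount(pp3)=1 -> write in place. 4 ppages; refcounts: pp0:4 pp1:2 pp2:1 pp3:1
Op 7: write(P1, v0, 181). refcount(pp0)=4>1 -> COPY to pp4. 5 ppages; refcounts: pp0:3 pp1:2 pp2:1 pp3:1 pp4:1
Op 8: write(P0, v0, 160). refcount(pp0)=3>1 -> COPY to pp5. 6 ppages; refcounts: pp0:2 pp1:2 pp2:1 pp3:1 pp4:1 pp5:1

Answer: 2 2 1 1 1 1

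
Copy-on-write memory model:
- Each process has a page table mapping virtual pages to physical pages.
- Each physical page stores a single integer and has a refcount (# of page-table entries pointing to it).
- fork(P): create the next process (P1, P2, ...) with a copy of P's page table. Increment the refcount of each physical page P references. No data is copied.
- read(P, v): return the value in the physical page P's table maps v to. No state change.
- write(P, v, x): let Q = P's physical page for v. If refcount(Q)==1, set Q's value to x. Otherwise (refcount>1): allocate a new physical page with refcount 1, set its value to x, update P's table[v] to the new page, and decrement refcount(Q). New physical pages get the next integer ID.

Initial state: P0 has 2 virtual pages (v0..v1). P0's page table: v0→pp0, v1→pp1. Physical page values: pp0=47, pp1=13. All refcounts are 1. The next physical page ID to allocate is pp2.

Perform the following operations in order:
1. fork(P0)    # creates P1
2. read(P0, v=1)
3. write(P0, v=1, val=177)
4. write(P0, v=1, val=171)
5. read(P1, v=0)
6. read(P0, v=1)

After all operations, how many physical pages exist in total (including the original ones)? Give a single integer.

Answer: 3

Derivation:
Op 1: fork(P0) -> P1. 2 ppages; refcounts: pp0:2 pp1:2
Op 2: read(P0, v1) -> 13. No state change.
Op 3: write(P0, v1, 177). refcount(pp1)=2>1 -> COPY to pp2. 3 ppages; refcounts: pp0:2 pp1:1 pp2:1
Op 4: write(P0, v1, 171). refcount(pp2)=1 -> write in place. 3 ppages; refcounts: pp0:2 pp1:1 pp2:1
Op 5: read(P1, v0) -> 47. No state change.
Op 6: read(P0, v1) -> 171. No state change.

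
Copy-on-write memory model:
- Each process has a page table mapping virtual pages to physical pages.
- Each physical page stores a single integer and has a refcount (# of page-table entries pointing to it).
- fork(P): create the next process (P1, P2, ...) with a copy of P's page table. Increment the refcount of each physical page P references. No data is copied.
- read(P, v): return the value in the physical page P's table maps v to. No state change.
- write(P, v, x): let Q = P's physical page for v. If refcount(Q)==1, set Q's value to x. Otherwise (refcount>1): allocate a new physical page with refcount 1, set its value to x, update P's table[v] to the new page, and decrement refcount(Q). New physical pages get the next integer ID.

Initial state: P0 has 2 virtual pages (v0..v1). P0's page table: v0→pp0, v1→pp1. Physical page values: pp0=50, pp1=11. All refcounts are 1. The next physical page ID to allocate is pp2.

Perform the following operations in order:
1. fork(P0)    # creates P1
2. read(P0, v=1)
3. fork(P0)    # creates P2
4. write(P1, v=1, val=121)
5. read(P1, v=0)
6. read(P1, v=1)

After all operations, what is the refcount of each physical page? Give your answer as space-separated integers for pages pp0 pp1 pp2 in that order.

Op 1: fork(P0) -> P1. 2 ppages; refcounts: pp0:2 pp1:2
Op 2: read(P0, v1) -> 11. No state change.
Op 3: fork(P0) -> P2. 2 ppages; refcounts: pp0:3 pp1:3
Op 4: write(P1, v1, 121). refcount(pp1)=3>1 -> COPY to pp2. 3 ppages; refcounts: pp0:3 pp1:2 pp2:1
Op 5: read(P1, v0) -> 50. No state change.
Op 6: read(P1, v1) -> 121. No state change.

Answer: 3 2 1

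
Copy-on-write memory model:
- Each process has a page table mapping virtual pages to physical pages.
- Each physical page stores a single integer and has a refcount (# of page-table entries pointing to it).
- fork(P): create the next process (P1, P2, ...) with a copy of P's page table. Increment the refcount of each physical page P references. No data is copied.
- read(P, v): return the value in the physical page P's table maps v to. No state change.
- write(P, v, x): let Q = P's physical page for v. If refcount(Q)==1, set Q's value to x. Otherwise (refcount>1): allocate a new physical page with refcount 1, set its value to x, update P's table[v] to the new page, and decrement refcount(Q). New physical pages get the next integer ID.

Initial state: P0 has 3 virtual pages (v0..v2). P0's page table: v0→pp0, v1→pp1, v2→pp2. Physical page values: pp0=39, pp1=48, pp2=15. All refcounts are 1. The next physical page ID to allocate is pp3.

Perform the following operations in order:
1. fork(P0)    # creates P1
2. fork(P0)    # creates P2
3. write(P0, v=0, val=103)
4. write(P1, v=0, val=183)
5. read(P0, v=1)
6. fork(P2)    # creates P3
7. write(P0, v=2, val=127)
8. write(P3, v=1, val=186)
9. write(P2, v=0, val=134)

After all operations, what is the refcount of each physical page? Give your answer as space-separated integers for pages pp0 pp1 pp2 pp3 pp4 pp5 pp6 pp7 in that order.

Op 1: fork(P0) -> P1. 3 ppages; refcounts: pp0:2 pp1:2 pp2:2
Op 2: fork(P0) -> P2. 3 ppages; refcounts: pp0:3 pp1:3 pp2:3
Op 3: write(P0, v0, 103). refcount(pp0)=3>1 -> COPY to pp3. 4 ppages; refcounts: pp0:2 pp1:3 pp2:3 pp3:1
Op 4: write(P1, v0, 183). refcount(pp0)=2>1 -> COPY to pp4. 5 ppages; refcounts: pp0:1 pp1:3 pp2:3 pp3:1 pp4:1
Op 5: read(P0, v1) -> 48. No state change.
Op 6: fork(P2) -> P3. 5 ppages; refcounts: pp0:2 pp1:4 pp2:4 pp3:1 pp4:1
Op 7: write(P0, v2, 127). refcount(pp2)=4>1 -> COPY to pp5. 6 ppages; refcounts: pp0:2 pp1:4 pp2:3 pp3:1 pp4:1 pp5:1
Op 8: write(P3, v1, 186). refcount(pp1)=4>1 -> COPY to pp6. 7 ppages; refcounts: pp0:2 pp1:3 pp2:3 pp3:1 pp4:1 pp5:1 pp6:1
Op 9: write(P2, v0, 134). refcount(pp0)=2>1 -> COPY to pp7. 8 ppages; refcounts: pp0:1 pp1:3 pp2:3 pp3:1 pp4:1 pp5:1 pp6:1 pp7:1

Answer: 1 3 3 1 1 1 1 1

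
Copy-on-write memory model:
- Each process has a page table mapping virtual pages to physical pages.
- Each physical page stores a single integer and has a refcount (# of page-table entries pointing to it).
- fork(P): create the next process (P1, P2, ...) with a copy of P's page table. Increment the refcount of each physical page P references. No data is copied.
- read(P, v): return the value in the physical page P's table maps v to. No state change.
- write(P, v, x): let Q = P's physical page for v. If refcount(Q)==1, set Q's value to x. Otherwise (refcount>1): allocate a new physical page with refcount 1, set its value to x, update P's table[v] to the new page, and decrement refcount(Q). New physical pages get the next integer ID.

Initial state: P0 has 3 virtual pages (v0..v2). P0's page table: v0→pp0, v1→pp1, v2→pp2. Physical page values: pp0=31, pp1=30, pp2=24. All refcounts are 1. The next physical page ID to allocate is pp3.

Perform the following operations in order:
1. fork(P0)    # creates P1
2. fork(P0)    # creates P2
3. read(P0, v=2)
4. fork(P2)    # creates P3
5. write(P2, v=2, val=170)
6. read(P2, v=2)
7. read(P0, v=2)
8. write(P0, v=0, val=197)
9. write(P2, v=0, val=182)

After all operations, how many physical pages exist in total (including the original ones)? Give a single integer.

Op 1: fork(P0) -> P1. 3 ppages; refcounts: pp0:2 pp1:2 pp2:2
Op 2: fork(P0) -> P2. 3 ppages; refcounts: pp0:3 pp1:3 pp2:3
Op 3: read(P0, v2) -> 24. No state change.
Op 4: fork(P2) -> P3. 3 ppages; refcounts: pp0:4 pp1:4 pp2:4
Op 5: write(P2, v2, 170). refcount(pp2)=4>1 -> COPY to pp3. 4 ppages; refcounts: pp0:4 pp1:4 pp2:3 pp3:1
Op 6: read(P2, v2) -> 170. No state change.
Op 7: read(P0, v2) -> 24. No state change.
Op 8: write(P0, v0, 197). refcount(pp0)=4>1 -> COPY to pp4. 5 ppages; refcounts: pp0:3 pp1:4 pp2:3 pp3:1 pp4:1
Op 9: write(P2, v0, 182). refcount(pp0)=3>1 -> COPY to pp5. 6 ppages; refcounts: pp0:2 pp1:4 pp2:3 pp3:1 pp4:1 pp5:1

Answer: 6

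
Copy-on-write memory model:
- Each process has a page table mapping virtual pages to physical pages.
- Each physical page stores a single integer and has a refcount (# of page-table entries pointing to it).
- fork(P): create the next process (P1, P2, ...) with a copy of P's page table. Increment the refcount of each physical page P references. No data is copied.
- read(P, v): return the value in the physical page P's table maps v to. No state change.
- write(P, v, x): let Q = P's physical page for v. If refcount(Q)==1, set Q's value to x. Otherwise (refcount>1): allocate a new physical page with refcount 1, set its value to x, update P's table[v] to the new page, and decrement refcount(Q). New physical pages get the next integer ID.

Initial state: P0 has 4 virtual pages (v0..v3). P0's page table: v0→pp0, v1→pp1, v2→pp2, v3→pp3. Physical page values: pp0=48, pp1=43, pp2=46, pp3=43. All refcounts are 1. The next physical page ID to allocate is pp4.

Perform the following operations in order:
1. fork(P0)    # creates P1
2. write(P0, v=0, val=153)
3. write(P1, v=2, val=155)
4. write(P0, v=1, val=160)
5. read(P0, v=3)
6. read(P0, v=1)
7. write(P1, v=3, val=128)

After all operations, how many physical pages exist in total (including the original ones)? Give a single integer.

Op 1: fork(P0) -> P1. 4 ppages; refcounts: pp0:2 pp1:2 pp2:2 pp3:2
Op 2: write(P0, v0, 153). refcount(pp0)=2>1 -> COPY to pp4. 5 ppages; refcounts: pp0:1 pp1:2 pp2:2 pp3:2 pp4:1
Op 3: write(P1, v2, 155). refcount(pp2)=2>1 -> COPY to pp5. 6 ppages; refcounts: pp0:1 pp1:2 pp2:1 pp3:2 pp4:1 pp5:1
Op 4: write(P0, v1, 160). refcount(pp1)=2>1 -> COPY to pp6. 7 ppages; refcounts: pp0:1 pp1:1 pp2:1 pp3:2 pp4:1 pp5:1 pp6:1
Op 5: read(P0, v3) -> 43. No state change.
Op 6: read(P0, v1) -> 160. No state change.
Op 7: write(P1, v3, 128). refcount(pp3)=2>1 -> COPY to pp7. 8 ppages; refcounts: pp0:1 pp1:1 pp2:1 pp3:1 pp4:1 pp5:1 pp6:1 pp7:1

Answer: 8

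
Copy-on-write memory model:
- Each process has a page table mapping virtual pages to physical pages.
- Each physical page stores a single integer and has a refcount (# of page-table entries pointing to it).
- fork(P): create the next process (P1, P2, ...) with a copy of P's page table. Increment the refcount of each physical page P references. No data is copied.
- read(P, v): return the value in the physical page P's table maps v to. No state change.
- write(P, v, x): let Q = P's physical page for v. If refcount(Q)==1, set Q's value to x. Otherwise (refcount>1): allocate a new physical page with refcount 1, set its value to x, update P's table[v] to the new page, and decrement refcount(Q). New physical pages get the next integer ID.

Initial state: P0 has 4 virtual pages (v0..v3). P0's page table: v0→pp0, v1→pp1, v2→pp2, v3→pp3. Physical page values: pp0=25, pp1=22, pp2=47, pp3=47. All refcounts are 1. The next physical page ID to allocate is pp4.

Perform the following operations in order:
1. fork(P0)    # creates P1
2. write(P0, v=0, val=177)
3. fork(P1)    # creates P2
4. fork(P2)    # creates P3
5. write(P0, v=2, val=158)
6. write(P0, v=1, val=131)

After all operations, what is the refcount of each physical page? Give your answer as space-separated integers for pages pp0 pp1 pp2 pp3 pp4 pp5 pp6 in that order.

Answer: 3 3 3 4 1 1 1

Derivation:
Op 1: fork(P0) -> P1. 4 ppages; refcounts: pp0:2 pp1:2 pp2:2 pp3:2
Op 2: write(P0, v0, 177). refcount(pp0)=2>1 -> COPY to pp4. 5 ppages; refcounts: pp0:1 pp1:2 pp2:2 pp3:2 pp4:1
Op 3: fork(P1) -> P2. 5 ppages; refcounts: pp0:2 pp1:3 pp2:3 pp3:3 pp4:1
Op 4: fork(P2) -> P3. 5 ppages; refcounts: pp0:3 pp1:4 pp2:4 pp3:4 pp4:1
Op 5: write(P0, v2, 158). refcount(pp2)=4>1 -> COPY to pp5. 6 ppages; refcounts: pp0:3 pp1:4 pp2:3 pp3:4 pp4:1 pp5:1
Op 6: write(P0, v1, 131). refcount(pp1)=4>1 -> COPY to pp6. 7 ppages; refcounts: pp0:3 pp1:3 pp2:3 pp3:4 pp4:1 pp5:1 pp6:1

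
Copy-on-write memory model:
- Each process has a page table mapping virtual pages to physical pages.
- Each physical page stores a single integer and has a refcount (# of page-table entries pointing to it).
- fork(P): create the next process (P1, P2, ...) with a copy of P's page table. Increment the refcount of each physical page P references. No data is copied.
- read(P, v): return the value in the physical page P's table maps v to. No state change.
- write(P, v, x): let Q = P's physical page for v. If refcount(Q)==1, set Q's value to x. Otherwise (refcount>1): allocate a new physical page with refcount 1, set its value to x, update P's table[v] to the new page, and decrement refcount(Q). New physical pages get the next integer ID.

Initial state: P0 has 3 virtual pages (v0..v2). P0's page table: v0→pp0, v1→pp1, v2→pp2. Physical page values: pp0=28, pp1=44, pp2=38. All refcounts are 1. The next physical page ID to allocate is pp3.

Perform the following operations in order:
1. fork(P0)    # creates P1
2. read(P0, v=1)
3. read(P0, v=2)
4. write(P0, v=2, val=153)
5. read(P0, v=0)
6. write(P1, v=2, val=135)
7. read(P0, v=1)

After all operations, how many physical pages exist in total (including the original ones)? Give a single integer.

Answer: 4

Derivation:
Op 1: fork(P0) -> P1. 3 ppages; refcounts: pp0:2 pp1:2 pp2:2
Op 2: read(P0, v1) -> 44. No state change.
Op 3: read(P0, v2) -> 38. No state change.
Op 4: write(P0, v2, 153). refcount(pp2)=2>1 -> COPY to pp3. 4 ppages; refcounts: pp0:2 pp1:2 pp2:1 pp3:1
Op 5: read(P0, v0) -> 28. No state change.
Op 6: write(P1, v2, 135). refcount(pp2)=1 -> write in place. 4 ppages; refcounts: pp0:2 pp1:2 pp2:1 pp3:1
Op 7: read(P0, v1) -> 44. No state change.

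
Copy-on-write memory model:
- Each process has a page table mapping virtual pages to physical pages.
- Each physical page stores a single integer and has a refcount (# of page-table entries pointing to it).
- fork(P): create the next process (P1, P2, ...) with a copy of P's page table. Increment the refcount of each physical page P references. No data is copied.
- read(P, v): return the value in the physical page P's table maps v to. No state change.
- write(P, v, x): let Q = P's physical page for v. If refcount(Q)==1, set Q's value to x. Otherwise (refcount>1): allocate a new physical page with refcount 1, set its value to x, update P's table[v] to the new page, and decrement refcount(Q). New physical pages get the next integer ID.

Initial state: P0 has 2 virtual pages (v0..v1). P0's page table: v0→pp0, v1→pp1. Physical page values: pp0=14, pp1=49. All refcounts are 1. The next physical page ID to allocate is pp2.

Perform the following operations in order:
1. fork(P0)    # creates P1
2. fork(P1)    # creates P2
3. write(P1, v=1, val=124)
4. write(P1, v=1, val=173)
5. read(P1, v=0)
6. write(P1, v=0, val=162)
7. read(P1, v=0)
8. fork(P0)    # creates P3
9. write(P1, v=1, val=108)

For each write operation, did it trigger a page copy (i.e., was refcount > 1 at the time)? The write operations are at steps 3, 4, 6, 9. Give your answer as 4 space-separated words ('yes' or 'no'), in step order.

Op 1: fork(P0) -> P1. 2 ppages; refcounts: pp0:2 pp1:2
Op 2: fork(P1) -> P2. 2 ppages; refcounts: pp0:3 pp1:3
Op 3: write(P1, v1, 124). refcount(pp1)=3>1 -> COPY to pp2. 3 ppages; refcounts: pp0:3 pp1:2 pp2:1
Op 4: write(P1, v1, 173). refcount(pp2)=1 -> write in place. 3 ppages; refcounts: pp0:3 pp1:2 pp2:1
Op 5: read(P1, v0) -> 14. No state change.
Op 6: write(P1, v0, 162). refcount(pp0)=3>1 -> COPY to pp3. 4 ppages; refcounts: pp0:2 pp1:2 pp2:1 pp3:1
Op 7: read(P1, v0) -> 162. No state change.
Op 8: fork(P0) -> P3. 4 ppages; refcounts: pp0:3 pp1:3 pp2:1 pp3:1
Op 9: write(P1, v1, 108). refcount(pp2)=1 -> write in place. 4 ppages; refcounts: pp0:3 pp1:3 pp2:1 pp3:1

yes no yes no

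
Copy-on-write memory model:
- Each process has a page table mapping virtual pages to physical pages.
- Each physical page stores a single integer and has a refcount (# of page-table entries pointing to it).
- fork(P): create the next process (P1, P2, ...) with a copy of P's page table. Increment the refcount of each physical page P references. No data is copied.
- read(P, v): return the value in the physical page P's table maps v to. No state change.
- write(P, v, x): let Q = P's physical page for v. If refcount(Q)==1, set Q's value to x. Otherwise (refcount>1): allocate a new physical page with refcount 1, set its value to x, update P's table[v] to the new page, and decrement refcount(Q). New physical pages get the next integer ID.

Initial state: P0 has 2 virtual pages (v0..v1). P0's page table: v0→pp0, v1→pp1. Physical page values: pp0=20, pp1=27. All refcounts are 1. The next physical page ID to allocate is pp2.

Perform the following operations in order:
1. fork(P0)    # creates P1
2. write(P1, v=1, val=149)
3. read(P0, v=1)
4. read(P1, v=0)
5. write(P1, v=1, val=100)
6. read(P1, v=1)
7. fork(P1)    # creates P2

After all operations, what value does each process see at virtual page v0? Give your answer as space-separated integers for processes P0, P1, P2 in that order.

Op 1: fork(P0) -> P1. 2 ppages; refcounts: pp0:2 pp1:2
Op 2: write(P1, v1, 149). refcount(pp1)=2>1 -> COPY to pp2. 3 ppages; refcounts: pp0:2 pp1:1 pp2:1
Op 3: read(P0, v1) -> 27. No state change.
Op 4: read(P1, v0) -> 20. No state change.
Op 5: write(P1, v1, 100). refcount(pp2)=1 -> write in place. 3 ppages; refcounts: pp0:2 pp1:1 pp2:1
Op 6: read(P1, v1) -> 100. No state change.
Op 7: fork(P1) -> P2. 3 ppages; refcounts: pp0:3 pp1:1 pp2:2
P0: v0 -> pp0 = 20
P1: v0 -> pp0 = 20
P2: v0 -> pp0 = 20

Answer: 20 20 20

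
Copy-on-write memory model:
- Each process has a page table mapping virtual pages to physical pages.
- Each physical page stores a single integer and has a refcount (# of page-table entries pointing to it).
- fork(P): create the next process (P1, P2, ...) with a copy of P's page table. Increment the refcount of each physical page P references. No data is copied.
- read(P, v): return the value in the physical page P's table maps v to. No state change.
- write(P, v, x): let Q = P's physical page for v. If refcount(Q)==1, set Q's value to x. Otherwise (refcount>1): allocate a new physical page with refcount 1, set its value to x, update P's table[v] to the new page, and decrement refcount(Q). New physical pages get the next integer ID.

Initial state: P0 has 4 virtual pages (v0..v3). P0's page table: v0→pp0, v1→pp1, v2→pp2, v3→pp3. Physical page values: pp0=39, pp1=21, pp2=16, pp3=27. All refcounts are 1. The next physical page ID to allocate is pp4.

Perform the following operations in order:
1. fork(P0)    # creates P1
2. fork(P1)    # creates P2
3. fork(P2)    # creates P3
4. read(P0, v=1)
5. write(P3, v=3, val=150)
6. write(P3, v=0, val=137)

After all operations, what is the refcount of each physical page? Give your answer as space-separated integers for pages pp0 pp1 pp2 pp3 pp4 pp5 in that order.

Answer: 3 4 4 3 1 1

Derivation:
Op 1: fork(P0) -> P1. 4 ppages; refcounts: pp0:2 pp1:2 pp2:2 pp3:2
Op 2: fork(P1) -> P2. 4 ppages; refcounts: pp0:3 pp1:3 pp2:3 pp3:3
Op 3: fork(P2) -> P3. 4 ppages; refcounts: pp0:4 pp1:4 pp2:4 pp3:4
Op 4: read(P0, v1) -> 21. No state change.
Op 5: write(P3, v3, 150). refcount(pp3)=4>1 -> COPY to pp4. 5 ppages; refcounts: pp0:4 pp1:4 pp2:4 pp3:3 pp4:1
Op 6: write(P3, v0, 137). refcount(pp0)=4>1 -> COPY to pp5. 6 ppages; refcounts: pp0:3 pp1:4 pp2:4 pp3:3 pp4:1 pp5:1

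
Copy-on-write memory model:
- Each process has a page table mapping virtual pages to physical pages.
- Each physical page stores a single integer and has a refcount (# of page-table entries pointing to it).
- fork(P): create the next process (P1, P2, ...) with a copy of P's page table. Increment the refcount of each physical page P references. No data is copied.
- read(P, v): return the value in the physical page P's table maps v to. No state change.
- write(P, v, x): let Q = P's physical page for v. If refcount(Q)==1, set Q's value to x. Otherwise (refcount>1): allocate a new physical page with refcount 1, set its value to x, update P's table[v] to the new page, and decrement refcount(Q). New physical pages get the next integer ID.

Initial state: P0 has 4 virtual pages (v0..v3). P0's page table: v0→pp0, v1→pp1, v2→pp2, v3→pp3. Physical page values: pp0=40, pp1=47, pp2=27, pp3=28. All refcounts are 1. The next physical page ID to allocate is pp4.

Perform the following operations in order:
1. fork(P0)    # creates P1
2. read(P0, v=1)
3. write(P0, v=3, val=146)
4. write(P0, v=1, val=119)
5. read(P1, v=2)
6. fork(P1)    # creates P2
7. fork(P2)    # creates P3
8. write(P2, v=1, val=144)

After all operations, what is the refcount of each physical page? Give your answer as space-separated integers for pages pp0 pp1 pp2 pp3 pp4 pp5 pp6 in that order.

Answer: 4 2 4 3 1 1 1

Derivation:
Op 1: fork(P0) -> P1. 4 ppages; refcounts: pp0:2 pp1:2 pp2:2 pp3:2
Op 2: read(P0, v1) -> 47. No state change.
Op 3: write(P0, v3, 146). refcount(pp3)=2>1 -> COPY to pp4. 5 ppages; refcounts: pp0:2 pp1:2 pp2:2 pp3:1 pp4:1
Op 4: write(P0, v1, 119). refcount(pp1)=2>1 -> COPY to pp5. 6 ppages; refcounts: pp0:2 pp1:1 pp2:2 pp3:1 pp4:1 pp5:1
Op 5: read(P1, v2) -> 27. No state change.
Op 6: fork(P1) -> P2. 6 ppages; refcounts: pp0:3 pp1:2 pp2:3 pp3:2 pp4:1 pp5:1
Op 7: fork(P2) -> P3. 6 ppages; refcounts: pp0:4 pp1:3 pp2:4 pp3:3 pp4:1 pp5:1
Op 8: write(P2, v1, 144). refcount(pp1)=3>1 -> COPY to pp6. 7 ppages; refcounts: pp0:4 pp1:2 pp2:4 pp3:3 pp4:1 pp5:1 pp6:1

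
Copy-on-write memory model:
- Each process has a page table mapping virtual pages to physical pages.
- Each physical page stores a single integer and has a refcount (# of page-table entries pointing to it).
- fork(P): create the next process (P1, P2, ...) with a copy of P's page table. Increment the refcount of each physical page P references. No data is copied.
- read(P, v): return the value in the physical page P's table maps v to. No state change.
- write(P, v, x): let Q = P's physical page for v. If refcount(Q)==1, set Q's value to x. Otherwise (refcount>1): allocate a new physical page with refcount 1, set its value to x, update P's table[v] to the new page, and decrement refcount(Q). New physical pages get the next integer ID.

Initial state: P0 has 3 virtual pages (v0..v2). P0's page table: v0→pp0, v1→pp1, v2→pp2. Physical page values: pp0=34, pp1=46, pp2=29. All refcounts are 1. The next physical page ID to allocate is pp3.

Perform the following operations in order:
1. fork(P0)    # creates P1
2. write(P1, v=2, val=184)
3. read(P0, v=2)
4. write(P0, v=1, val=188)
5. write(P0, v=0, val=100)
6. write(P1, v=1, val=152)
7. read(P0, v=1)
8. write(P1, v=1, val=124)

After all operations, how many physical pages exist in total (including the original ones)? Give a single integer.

Answer: 6

Derivation:
Op 1: fork(P0) -> P1. 3 ppages; refcounts: pp0:2 pp1:2 pp2:2
Op 2: write(P1, v2, 184). refcount(pp2)=2>1 -> COPY to pp3. 4 ppages; refcounts: pp0:2 pp1:2 pp2:1 pp3:1
Op 3: read(P0, v2) -> 29. No state change.
Op 4: write(P0, v1, 188). refcount(pp1)=2>1 -> COPY to pp4. 5 ppages; refcounts: pp0:2 pp1:1 pp2:1 pp3:1 pp4:1
Op 5: write(P0, v0, 100). refcount(pp0)=2>1 -> COPY to pp5. 6 ppages; refcounts: pp0:1 pp1:1 pp2:1 pp3:1 pp4:1 pp5:1
Op 6: write(P1, v1, 152). refcount(pp1)=1 -> write in place. 6 ppages; refcounts: pp0:1 pp1:1 pp2:1 pp3:1 pp4:1 pp5:1
Op 7: read(P0, v1) -> 188. No state change.
Op 8: write(P1, v1, 124). refcount(pp1)=1 -> write in place. 6 ppages; refcounts: pp0:1 pp1:1 pp2:1 pp3:1 pp4:1 pp5:1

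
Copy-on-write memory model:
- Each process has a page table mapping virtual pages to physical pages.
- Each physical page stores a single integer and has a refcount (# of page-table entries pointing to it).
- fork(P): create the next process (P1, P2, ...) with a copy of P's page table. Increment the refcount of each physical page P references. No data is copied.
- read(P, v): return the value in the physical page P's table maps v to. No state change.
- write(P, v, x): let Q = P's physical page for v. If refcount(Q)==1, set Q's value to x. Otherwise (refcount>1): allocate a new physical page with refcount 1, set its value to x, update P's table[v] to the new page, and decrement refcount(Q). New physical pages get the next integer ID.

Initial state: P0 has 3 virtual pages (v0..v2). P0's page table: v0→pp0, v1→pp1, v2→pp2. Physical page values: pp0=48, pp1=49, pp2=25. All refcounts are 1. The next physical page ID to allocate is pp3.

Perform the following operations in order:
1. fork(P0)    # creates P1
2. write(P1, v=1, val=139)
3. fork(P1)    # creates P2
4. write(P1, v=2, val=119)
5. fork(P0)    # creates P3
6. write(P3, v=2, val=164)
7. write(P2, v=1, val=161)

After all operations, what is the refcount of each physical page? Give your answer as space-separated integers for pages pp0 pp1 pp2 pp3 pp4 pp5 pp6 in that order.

Answer: 4 2 2 1 1 1 1

Derivation:
Op 1: fork(P0) -> P1. 3 ppages; refcounts: pp0:2 pp1:2 pp2:2
Op 2: write(P1, v1, 139). refcount(pp1)=2>1 -> COPY to pp3. 4 ppages; refcounts: pp0:2 pp1:1 pp2:2 pp3:1
Op 3: fork(P1) -> P2. 4 ppages; refcounts: pp0:3 pp1:1 pp2:3 pp3:2
Op 4: write(P1, v2, 119). refcount(pp2)=3>1 -> COPY to pp4. 5 ppages; refcounts: pp0:3 pp1:1 pp2:2 pp3:2 pp4:1
Op 5: fork(P0) -> P3. 5 ppages; refcounts: pp0:4 pp1:2 pp2:3 pp3:2 pp4:1
Op 6: write(P3, v2, 164). refcount(pp2)=3>1 -> COPY to pp5. 6 ppages; refcounts: pp0:4 pp1:2 pp2:2 pp3:2 pp4:1 pp5:1
Op 7: write(P2, v1, 161). refcount(pp3)=2>1 -> COPY to pp6. 7 ppages; refcounts: pp0:4 pp1:2 pp2:2 pp3:1 pp4:1 pp5:1 pp6:1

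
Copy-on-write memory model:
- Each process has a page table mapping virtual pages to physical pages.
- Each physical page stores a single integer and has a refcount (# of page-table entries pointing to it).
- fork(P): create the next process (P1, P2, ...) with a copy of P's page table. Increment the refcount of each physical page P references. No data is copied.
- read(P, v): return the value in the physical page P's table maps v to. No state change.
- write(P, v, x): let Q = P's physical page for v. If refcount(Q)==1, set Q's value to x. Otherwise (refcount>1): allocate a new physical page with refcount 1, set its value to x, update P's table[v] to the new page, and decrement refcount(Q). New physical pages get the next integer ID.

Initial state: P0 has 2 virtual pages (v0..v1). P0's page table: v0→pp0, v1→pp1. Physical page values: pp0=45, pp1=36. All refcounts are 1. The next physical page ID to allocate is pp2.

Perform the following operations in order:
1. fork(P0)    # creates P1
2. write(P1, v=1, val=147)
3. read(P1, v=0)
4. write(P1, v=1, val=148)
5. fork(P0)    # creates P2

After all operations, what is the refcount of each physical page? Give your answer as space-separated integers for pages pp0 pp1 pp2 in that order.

Answer: 3 2 1

Derivation:
Op 1: fork(P0) -> P1. 2 ppages; refcounts: pp0:2 pp1:2
Op 2: write(P1, v1, 147). refcount(pp1)=2>1 -> COPY to pp2. 3 ppages; refcounts: pp0:2 pp1:1 pp2:1
Op 3: read(P1, v0) -> 45. No state change.
Op 4: write(P1, v1, 148). refcount(pp2)=1 -> write in place. 3 ppages; refcounts: pp0:2 pp1:1 pp2:1
Op 5: fork(P0) -> P2. 3 ppages; refcounts: pp0:3 pp1:2 pp2:1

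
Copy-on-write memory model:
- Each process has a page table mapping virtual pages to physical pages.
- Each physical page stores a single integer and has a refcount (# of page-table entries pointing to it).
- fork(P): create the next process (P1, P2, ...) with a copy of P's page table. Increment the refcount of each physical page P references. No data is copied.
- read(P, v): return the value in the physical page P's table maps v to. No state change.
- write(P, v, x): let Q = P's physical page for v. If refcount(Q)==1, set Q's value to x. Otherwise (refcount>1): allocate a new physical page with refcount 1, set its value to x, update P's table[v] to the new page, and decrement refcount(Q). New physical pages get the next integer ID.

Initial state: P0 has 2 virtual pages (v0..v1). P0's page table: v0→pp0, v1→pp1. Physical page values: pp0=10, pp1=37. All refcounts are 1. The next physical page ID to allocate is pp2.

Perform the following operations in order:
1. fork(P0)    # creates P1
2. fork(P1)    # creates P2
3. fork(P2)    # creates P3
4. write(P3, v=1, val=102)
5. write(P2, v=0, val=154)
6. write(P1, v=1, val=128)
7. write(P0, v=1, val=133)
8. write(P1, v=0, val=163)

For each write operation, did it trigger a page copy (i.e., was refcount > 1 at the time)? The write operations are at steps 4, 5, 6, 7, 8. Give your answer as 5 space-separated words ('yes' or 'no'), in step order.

Op 1: fork(P0) -> P1. 2 ppages; refcounts: pp0:2 pp1:2
Op 2: fork(P1) -> P2. 2 ppages; refcounts: pp0:3 pp1:3
Op 3: fork(P2) -> P3. 2 ppages; refcounts: pp0:4 pp1:4
Op 4: write(P3, v1, 102). refcount(pp1)=4>1 -> COPY to pp2. 3 ppages; refcounts: pp0:4 pp1:3 pp2:1
Op 5: write(P2, v0, 154). refcount(pp0)=4>1 -> COPY to pp3. 4 ppages; refcounts: pp0:3 pp1:3 pp2:1 pp3:1
Op 6: write(P1, v1, 128). refcount(pp1)=3>1 -> COPY to pp4. 5 ppages; refcounts: pp0:3 pp1:2 pp2:1 pp3:1 pp4:1
Op 7: write(P0, v1, 133). refcount(pp1)=2>1 -> COPY to pp5. 6 ppages; refcounts: pp0:3 pp1:1 pp2:1 pp3:1 pp4:1 pp5:1
Op 8: write(P1, v0, 163). refcount(pp0)=3>1 -> COPY to pp6. 7 ppages; refcounts: pp0:2 pp1:1 pp2:1 pp3:1 pp4:1 pp5:1 pp6:1

yes yes yes yes yes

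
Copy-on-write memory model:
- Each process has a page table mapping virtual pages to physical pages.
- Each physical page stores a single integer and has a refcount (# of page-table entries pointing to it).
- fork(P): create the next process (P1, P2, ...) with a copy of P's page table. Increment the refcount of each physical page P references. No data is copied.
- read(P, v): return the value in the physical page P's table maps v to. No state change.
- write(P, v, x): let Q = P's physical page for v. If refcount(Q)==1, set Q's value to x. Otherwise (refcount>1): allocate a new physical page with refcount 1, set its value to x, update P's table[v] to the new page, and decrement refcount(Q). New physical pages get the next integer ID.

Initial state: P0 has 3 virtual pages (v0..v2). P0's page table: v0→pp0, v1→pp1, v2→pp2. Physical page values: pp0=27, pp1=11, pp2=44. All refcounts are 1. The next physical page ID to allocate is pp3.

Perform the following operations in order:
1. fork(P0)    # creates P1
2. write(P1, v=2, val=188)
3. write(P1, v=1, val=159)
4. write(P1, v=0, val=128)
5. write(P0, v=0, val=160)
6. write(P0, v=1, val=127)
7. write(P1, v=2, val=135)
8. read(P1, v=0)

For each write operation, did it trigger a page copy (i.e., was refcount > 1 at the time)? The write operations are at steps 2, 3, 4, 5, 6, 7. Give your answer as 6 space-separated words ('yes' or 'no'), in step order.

Op 1: fork(P0) -> P1. 3 ppages; refcounts: pp0:2 pp1:2 pp2:2
Op 2: write(P1, v2, 188). refcount(pp2)=2>1 -> COPY to pp3. 4 ppages; refcounts: pp0:2 pp1:2 pp2:1 pp3:1
Op 3: write(P1, v1, 159). refcount(pp1)=2>1 -> COPY to pp4. 5 ppages; refcounts: pp0:2 pp1:1 pp2:1 pp3:1 pp4:1
Op 4: write(P1, v0, 128). refcount(pp0)=2>1 -> COPY to pp5. 6 ppages; refcounts: pp0:1 pp1:1 pp2:1 pp3:1 pp4:1 pp5:1
Op 5: write(P0, v0, 160). refcount(pp0)=1 -> write in place. 6 ppages; refcounts: pp0:1 pp1:1 pp2:1 pp3:1 pp4:1 pp5:1
Op 6: write(P0, v1, 127). refcount(pp1)=1 -> write in place. 6 ppages; refcounts: pp0:1 pp1:1 pp2:1 pp3:1 pp4:1 pp5:1
Op 7: write(P1, v2, 135). refcount(pp3)=1 -> write in place. 6 ppages; refcounts: pp0:1 pp1:1 pp2:1 pp3:1 pp4:1 pp5:1
Op 8: read(P1, v0) -> 128. No state change.

yes yes yes no no no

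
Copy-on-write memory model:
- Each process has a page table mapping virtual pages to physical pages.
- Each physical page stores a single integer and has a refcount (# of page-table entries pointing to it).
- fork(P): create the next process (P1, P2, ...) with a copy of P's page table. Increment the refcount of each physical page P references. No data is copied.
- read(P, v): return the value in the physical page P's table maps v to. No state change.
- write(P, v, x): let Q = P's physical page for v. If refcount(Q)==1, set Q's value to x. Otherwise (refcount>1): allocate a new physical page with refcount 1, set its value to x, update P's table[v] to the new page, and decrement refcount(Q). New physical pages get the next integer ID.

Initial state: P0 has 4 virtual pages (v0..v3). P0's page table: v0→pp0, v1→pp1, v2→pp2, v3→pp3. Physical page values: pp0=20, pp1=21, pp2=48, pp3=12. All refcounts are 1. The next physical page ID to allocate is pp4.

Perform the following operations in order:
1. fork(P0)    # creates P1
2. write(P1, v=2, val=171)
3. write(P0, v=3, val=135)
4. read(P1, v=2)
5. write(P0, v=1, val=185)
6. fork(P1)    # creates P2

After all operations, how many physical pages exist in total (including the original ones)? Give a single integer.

Op 1: fork(P0) -> P1. 4 ppages; refcounts: pp0:2 pp1:2 pp2:2 pp3:2
Op 2: write(P1, v2, 171). refcount(pp2)=2>1 -> COPY to pp4. 5 ppages; refcounts: pp0:2 pp1:2 pp2:1 pp3:2 pp4:1
Op 3: write(P0, v3, 135). refcount(pp3)=2>1 -> COPY to pp5. 6 ppages; refcounts: pp0:2 pp1:2 pp2:1 pp3:1 pp4:1 pp5:1
Op 4: read(P1, v2) -> 171. No state change.
Op 5: write(P0, v1, 185). refcount(pp1)=2>1 -> COPY to pp6. 7 ppages; refcounts: pp0:2 pp1:1 pp2:1 pp3:1 pp4:1 pp5:1 pp6:1
Op 6: fork(P1) -> P2. 7 ppages; refcounts: pp0:3 pp1:2 pp2:1 pp3:2 pp4:2 pp5:1 pp6:1

Answer: 7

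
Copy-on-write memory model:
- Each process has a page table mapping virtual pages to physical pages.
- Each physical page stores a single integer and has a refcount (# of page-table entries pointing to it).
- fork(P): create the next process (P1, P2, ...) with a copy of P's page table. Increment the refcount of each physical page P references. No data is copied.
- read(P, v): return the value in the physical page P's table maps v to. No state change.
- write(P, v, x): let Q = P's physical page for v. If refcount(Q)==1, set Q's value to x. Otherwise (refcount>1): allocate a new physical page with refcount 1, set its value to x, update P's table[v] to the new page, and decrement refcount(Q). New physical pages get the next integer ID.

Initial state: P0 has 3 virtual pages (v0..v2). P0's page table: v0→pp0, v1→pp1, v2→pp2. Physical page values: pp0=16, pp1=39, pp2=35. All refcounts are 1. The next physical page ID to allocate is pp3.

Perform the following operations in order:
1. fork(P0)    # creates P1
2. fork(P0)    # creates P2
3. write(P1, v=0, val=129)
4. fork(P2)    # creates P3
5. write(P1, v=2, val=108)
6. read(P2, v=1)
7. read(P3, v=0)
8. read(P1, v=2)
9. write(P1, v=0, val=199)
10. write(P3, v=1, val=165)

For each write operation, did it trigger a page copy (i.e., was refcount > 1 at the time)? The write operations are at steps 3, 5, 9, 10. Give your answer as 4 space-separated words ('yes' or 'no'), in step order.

Op 1: fork(P0) -> P1. 3 ppages; refcounts: pp0:2 pp1:2 pp2:2
Op 2: fork(P0) -> P2. 3 ppages; refcounts: pp0:3 pp1:3 pp2:3
Op 3: write(P1, v0, 129). refcount(pp0)=3>1 -> COPY to pp3. 4 ppages; refcounts: pp0:2 pp1:3 pp2:3 pp3:1
Op 4: fork(P2) -> P3. 4 ppages; refcounts: pp0:3 pp1:4 pp2:4 pp3:1
Op 5: write(P1, v2, 108). refcount(pp2)=4>1 -> COPY to pp4. 5 ppages; refcounts: pp0:3 pp1:4 pp2:3 pp3:1 pp4:1
Op 6: read(P2, v1) -> 39. No state change.
Op 7: read(P3, v0) -> 16. No state change.
Op 8: read(P1, v2) -> 108. No state change.
Op 9: write(P1, v0, 199). refcount(pp3)=1 -> write in place. 5 ppages; refcounts: pp0:3 pp1:4 pp2:3 pp3:1 pp4:1
Op 10: write(P3, v1, 165). refcount(pp1)=4>1 -> COPY to pp5. 6 ppages; refcounts: pp0:3 pp1:3 pp2:3 pp3:1 pp4:1 pp5:1

yes yes no yes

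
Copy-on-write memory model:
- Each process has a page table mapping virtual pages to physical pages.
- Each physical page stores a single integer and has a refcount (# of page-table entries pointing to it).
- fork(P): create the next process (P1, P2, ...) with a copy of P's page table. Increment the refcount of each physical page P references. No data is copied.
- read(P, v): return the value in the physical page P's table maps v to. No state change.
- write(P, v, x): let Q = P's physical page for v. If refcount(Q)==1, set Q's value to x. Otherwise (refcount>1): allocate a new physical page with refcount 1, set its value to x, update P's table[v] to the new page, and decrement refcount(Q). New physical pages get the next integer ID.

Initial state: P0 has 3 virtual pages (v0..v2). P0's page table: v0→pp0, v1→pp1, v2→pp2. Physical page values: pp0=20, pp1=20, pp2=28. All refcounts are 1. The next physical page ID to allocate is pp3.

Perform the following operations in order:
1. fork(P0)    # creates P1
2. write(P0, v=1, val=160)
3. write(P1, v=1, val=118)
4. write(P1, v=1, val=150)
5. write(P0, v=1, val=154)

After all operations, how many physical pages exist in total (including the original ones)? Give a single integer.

Answer: 4

Derivation:
Op 1: fork(P0) -> P1. 3 ppages; refcounts: pp0:2 pp1:2 pp2:2
Op 2: write(P0, v1, 160). refcount(pp1)=2>1 -> COPY to pp3. 4 ppages; refcounts: pp0:2 pp1:1 pp2:2 pp3:1
Op 3: write(P1, v1, 118). refcount(pp1)=1 -> write in place. 4 ppages; refcounts: pp0:2 pp1:1 pp2:2 pp3:1
Op 4: write(P1, v1, 150). refcount(pp1)=1 -> write in place. 4 ppages; refcounts: pp0:2 pp1:1 pp2:2 pp3:1
Op 5: write(P0, v1, 154). refcount(pp3)=1 -> write in place. 4 ppages; refcounts: pp0:2 pp1:1 pp2:2 pp3:1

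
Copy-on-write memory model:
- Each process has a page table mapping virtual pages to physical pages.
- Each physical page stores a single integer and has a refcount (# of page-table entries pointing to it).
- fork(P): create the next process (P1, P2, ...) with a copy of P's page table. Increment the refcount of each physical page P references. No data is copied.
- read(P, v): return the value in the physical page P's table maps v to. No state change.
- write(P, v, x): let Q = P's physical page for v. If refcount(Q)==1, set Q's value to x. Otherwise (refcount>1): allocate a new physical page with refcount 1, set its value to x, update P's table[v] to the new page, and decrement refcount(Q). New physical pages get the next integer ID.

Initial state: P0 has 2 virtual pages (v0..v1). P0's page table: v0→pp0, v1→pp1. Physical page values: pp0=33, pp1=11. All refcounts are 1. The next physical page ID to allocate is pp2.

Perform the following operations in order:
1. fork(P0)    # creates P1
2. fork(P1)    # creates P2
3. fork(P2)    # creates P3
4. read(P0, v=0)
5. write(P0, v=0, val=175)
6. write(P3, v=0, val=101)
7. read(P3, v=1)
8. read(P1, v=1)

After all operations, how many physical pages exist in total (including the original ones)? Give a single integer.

Op 1: fork(P0) -> P1. 2 ppages; refcounts: pp0:2 pp1:2
Op 2: fork(P1) -> P2. 2 ppages; refcounts: pp0:3 pp1:3
Op 3: fork(P2) -> P3. 2 ppages; refcounts: pp0:4 pp1:4
Op 4: read(P0, v0) -> 33. No state change.
Op 5: write(P0, v0, 175). refcount(pp0)=4>1 -> COPY to pp2. 3 ppages; refcounts: pp0:3 pp1:4 pp2:1
Op 6: write(P3, v0, 101). refcount(pp0)=3>1 -> COPY to pp3. 4 ppages; refcounts: pp0:2 pp1:4 pp2:1 pp3:1
Op 7: read(P3, v1) -> 11. No state change.
Op 8: read(P1, v1) -> 11. No state change.

Answer: 4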